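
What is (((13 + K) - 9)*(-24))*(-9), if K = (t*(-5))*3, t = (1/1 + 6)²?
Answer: -157896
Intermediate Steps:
t = 49 (t = (1 + 6)² = 7² = 49)
K = -735 (K = (49*(-5))*3 = -245*3 = -735)
(((13 + K) - 9)*(-24))*(-9) = (((13 - 735) - 9)*(-24))*(-9) = ((-722 - 9)*(-24))*(-9) = -731*(-24)*(-9) = 17544*(-9) = -157896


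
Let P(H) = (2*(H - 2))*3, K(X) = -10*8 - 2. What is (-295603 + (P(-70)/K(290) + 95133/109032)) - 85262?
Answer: -567519309505/1490104 ≈ -3.8086e+5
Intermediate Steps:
K(X) = -82 (K(X) = -80 - 2 = -82)
P(H) = -12 + 6*H (P(H) = (2*(-2 + H))*3 = (-4 + 2*H)*3 = -12 + 6*H)
(-295603 + (P(-70)/K(290) + 95133/109032)) - 85262 = (-295603 + ((-12 + 6*(-70))/(-82) + 95133/109032)) - 85262 = (-295603 + ((-12 - 420)*(-1/82) + 95133*(1/109032))) - 85262 = (-295603 + (-432*(-1/82) + 31711/36344)) - 85262 = (-295603 + (216/41 + 31711/36344)) - 85262 = (-295603 + 9150455/1490104) - 85262 = -440470062257/1490104 - 85262 = -567519309505/1490104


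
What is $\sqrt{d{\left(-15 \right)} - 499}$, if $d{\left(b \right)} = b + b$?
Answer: $23 i \approx 23.0 i$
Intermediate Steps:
$d{\left(b \right)} = 2 b$
$\sqrt{d{\left(-15 \right)} - 499} = \sqrt{2 \left(-15\right) - 499} = \sqrt{-30 - 499} = \sqrt{-529} = 23 i$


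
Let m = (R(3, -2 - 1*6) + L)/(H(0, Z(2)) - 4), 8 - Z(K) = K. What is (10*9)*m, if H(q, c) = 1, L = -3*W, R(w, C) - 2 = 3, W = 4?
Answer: 210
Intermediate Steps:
Z(K) = 8 - K
R(w, C) = 5 (R(w, C) = 2 + 3 = 5)
L = -12 (L = -3*4 = -12)
m = 7/3 (m = (5 - 12)/(1 - 4) = -7/(-3) = -7*(-⅓) = 7/3 ≈ 2.3333)
(10*9)*m = (10*9)*(7/3) = 90*(7/3) = 210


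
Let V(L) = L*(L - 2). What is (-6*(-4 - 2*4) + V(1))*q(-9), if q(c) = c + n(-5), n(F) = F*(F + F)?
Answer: 2911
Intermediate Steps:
n(F) = 2*F² (n(F) = F*(2*F) = 2*F²)
V(L) = L*(-2 + L)
q(c) = 50 + c (q(c) = c + 2*(-5)² = c + 2*25 = c + 50 = 50 + c)
(-6*(-4 - 2*4) + V(1))*q(-9) = (-6*(-4 - 2*4) + 1*(-2 + 1))*(50 - 9) = (-6*(-4 - 8) + 1*(-1))*41 = (-6*(-12) - 1)*41 = (72 - 1)*41 = 71*41 = 2911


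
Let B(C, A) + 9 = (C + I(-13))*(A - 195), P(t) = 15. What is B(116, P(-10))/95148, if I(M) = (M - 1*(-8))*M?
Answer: -1207/3524 ≈ -0.34251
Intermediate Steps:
I(M) = M*(8 + M) (I(M) = (M + 8)*M = (8 + M)*M = M*(8 + M))
B(C, A) = -9 + (-195 + A)*(65 + C) (B(C, A) = -9 + (C - 13*(8 - 13))*(A - 195) = -9 + (C - 13*(-5))*(-195 + A) = -9 + (C + 65)*(-195 + A) = -9 + (65 + C)*(-195 + A) = -9 + (-195 + A)*(65 + C))
B(116, P(-10))/95148 = (-12684 - 195*116 + 65*15 + 15*116)/95148 = (-12684 - 22620 + 975 + 1740)*(1/95148) = -32589*1/95148 = -1207/3524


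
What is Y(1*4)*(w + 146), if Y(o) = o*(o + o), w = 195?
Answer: 10912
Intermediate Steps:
Y(o) = 2*o² (Y(o) = o*(2*o) = 2*o²)
Y(1*4)*(w + 146) = (2*(1*4)²)*(195 + 146) = (2*4²)*341 = (2*16)*341 = 32*341 = 10912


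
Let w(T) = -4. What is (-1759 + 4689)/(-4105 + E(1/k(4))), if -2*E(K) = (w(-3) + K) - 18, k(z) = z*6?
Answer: -140640/196513 ≈ -0.71568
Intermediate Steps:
k(z) = 6*z
E(K) = 11 - K/2 (E(K) = -((-4 + K) - 18)/2 = -(-22 + K)/2 = 11 - K/2)
(-1759 + 4689)/(-4105 + E(1/k(4))) = (-1759 + 4689)/(-4105 + (11 - 1/(2*(6*4)))) = 2930/(-4105 + (11 - 1/2/24)) = 2930/(-4105 + (11 - 1/2*1/24)) = 2930/(-4105 + (11 - 1/48)) = 2930/(-4105 + 527/48) = 2930/(-196513/48) = 2930*(-48/196513) = -140640/196513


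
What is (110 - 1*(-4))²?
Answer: 12996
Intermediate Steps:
(110 - 1*(-4))² = (110 + 4)² = 114² = 12996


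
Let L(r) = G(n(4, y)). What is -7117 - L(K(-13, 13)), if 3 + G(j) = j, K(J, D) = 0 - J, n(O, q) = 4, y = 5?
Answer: -7118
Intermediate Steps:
K(J, D) = -J
G(j) = -3 + j
L(r) = 1 (L(r) = -3 + 4 = 1)
-7117 - L(K(-13, 13)) = -7117 - 1*1 = -7117 - 1 = -7118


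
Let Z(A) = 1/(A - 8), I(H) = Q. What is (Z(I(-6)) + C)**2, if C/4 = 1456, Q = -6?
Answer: 6647956225/196 ≈ 3.3918e+7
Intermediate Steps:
C = 5824 (C = 4*1456 = 5824)
I(H) = -6
Z(A) = 1/(-8 + A)
(Z(I(-6)) + C)**2 = (1/(-8 - 6) + 5824)**2 = (1/(-14) + 5824)**2 = (-1/14 + 5824)**2 = (81535/14)**2 = 6647956225/196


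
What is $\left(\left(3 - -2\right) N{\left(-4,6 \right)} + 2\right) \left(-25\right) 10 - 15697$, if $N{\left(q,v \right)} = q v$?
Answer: $13803$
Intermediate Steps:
$\left(\left(3 - -2\right) N{\left(-4,6 \right)} + 2\right) \left(-25\right) 10 - 15697 = \left(\left(3 - -2\right) \left(\left(-4\right) 6\right) + 2\right) \left(-25\right) 10 - 15697 = \left(\left(3 + 2\right) \left(-24\right) + 2\right) \left(-25\right) 10 - 15697 = \left(5 \left(-24\right) + 2\right) \left(-25\right) 10 - 15697 = \left(-120 + 2\right) \left(-25\right) 10 - 15697 = \left(-118\right) \left(-25\right) 10 - 15697 = 2950 \cdot 10 - 15697 = 29500 - 15697 = 13803$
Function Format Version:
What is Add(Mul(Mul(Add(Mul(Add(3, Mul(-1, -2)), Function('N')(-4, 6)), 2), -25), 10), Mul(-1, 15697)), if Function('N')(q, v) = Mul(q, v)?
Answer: 13803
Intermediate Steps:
Add(Mul(Mul(Add(Mul(Add(3, Mul(-1, -2)), Function('N')(-4, 6)), 2), -25), 10), Mul(-1, 15697)) = Add(Mul(Mul(Add(Mul(Add(3, Mul(-1, -2)), Mul(-4, 6)), 2), -25), 10), Mul(-1, 15697)) = Add(Mul(Mul(Add(Mul(Add(3, 2), -24), 2), -25), 10), -15697) = Add(Mul(Mul(Add(Mul(5, -24), 2), -25), 10), -15697) = Add(Mul(Mul(Add(-120, 2), -25), 10), -15697) = Add(Mul(Mul(-118, -25), 10), -15697) = Add(Mul(2950, 10), -15697) = Add(29500, -15697) = 13803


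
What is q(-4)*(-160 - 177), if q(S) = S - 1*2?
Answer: 2022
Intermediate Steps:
q(S) = -2 + S (q(S) = S - 2 = -2 + S)
q(-4)*(-160 - 177) = (-2 - 4)*(-160 - 177) = -6*(-337) = 2022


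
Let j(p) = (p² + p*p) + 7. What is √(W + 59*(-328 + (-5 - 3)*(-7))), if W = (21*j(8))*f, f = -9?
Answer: I*√41563 ≈ 203.87*I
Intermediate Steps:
j(p) = 7 + 2*p² (j(p) = (p² + p²) + 7 = 2*p² + 7 = 7 + 2*p²)
W = -25515 (W = (21*(7 + 2*8²))*(-9) = (21*(7 + 2*64))*(-9) = (21*(7 + 128))*(-9) = (21*135)*(-9) = 2835*(-9) = -25515)
√(W + 59*(-328 + (-5 - 3)*(-7))) = √(-25515 + 59*(-328 + (-5 - 3)*(-7))) = √(-25515 + 59*(-328 - 8*(-7))) = √(-25515 + 59*(-328 + 56)) = √(-25515 + 59*(-272)) = √(-25515 - 16048) = √(-41563) = I*√41563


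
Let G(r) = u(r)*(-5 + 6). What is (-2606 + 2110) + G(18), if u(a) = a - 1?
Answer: -479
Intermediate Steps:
u(a) = -1 + a
G(r) = -1 + r (G(r) = (-1 + r)*(-5 + 6) = (-1 + r)*1 = -1 + r)
(-2606 + 2110) + G(18) = (-2606 + 2110) + (-1 + 18) = -496 + 17 = -479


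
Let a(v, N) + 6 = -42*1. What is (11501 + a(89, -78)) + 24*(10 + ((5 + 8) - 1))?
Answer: 11981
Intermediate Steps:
a(v, N) = -48 (a(v, N) = -6 - 42*1 = -6 - 42 = -48)
(11501 + a(89, -78)) + 24*(10 + ((5 + 8) - 1)) = (11501 - 48) + 24*(10 + ((5 + 8) - 1)) = 11453 + 24*(10 + (13 - 1)) = 11453 + 24*(10 + 12) = 11453 + 24*22 = 11453 + 528 = 11981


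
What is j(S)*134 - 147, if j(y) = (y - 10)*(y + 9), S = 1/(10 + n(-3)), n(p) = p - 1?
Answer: -220061/18 ≈ -12226.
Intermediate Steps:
n(p) = -1 + p
S = ⅙ (S = 1/(10 + (-1 - 3)) = 1/(10 - 4) = 1/6 = ⅙ ≈ 0.16667)
j(y) = (-10 + y)*(9 + y)
j(S)*134 - 147 = (-90 + (⅙)² - 1*⅙)*134 - 147 = (-90 + 1/36 - ⅙)*134 - 147 = -3245/36*134 - 147 = -217415/18 - 147 = -220061/18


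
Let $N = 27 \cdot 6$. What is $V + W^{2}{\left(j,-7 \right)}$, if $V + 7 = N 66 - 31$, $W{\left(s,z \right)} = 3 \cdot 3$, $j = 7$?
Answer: $10735$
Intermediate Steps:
$N = 162$
$W{\left(s,z \right)} = 9$
$V = 10654$ ($V = -7 + \left(162 \cdot 66 - 31\right) = -7 + \left(10692 - 31\right) = -7 + 10661 = 10654$)
$V + W^{2}{\left(j,-7 \right)} = 10654 + 9^{2} = 10654 + 81 = 10735$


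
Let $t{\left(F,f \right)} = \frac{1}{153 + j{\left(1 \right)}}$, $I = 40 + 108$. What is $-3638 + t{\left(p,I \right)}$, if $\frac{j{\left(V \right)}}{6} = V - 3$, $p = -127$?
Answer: $- \frac{512957}{141} \approx -3638.0$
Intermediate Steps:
$j{\left(V \right)} = -18 + 6 V$ ($j{\left(V \right)} = 6 \left(V - 3\right) = 6 \left(-3 + V\right) = -18 + 6 V$)
$I = 148$
$t{\left(F,f \right)} = \frac{1}{141}$ ($t{\left(F,f \right)} = \frac{1}{153 + \left(-18 + 6 \cdot 1\right)} = \frac{1}{153 + \left(-18 + 6\right)} = \frac{1}{153 - 12} = \frac{1}{141}$)
$-3638 + t{\left(p,I \right)} = -3638 + \frac{1}{141} = - \frac{512957}{141}$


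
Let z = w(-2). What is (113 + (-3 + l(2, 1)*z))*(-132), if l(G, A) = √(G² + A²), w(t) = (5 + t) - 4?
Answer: -14520 + 132*√5 ≈ -14225.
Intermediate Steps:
w(t) = 1 + t
z = -1 (z = 1 - 2 = -1)
l(G, A) = √(A² + G²)
(113 + (-3 + l(2, 1)*z))*(-132) = (113 + (-3 + √(1² + 2²)*(-1)))*(-132) = (113 + (-3 + √(1 + 4)*(-1)))*(-132) = (113 + (-3 + √5*(-1)))*(-132) = (113 + (-3 - √5))*(-132) = (110 - √5)*(-132) = -14520 + 132*√5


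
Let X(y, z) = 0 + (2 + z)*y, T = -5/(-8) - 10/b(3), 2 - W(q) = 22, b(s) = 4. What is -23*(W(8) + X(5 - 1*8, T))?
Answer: 3749/8 ≈ 468.63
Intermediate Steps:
W(q) = -20 (W(q) = 2 - 1*22 = 2 - 22 = -20)
T = -15/8 (T = -5/(-8) - 10/4 = -5*(-1/8) - 10*1/4 = 5/8 - 5/2 = -15/8 ≈ -1.8750)
X(y, z) = y*(2 + z) (X(y, z) = 0 + y*(2 + z) = y*(2 + z))
-23*(W(8) + X(5 - 1*8, T)) = -23*(-20 + (5 - 1*8)*(2 - 15/8)) = -23*(-20 + (5 - 8)*(1/8)) = -23*(-20 - 3*1/8) = -23*(-20 - 3/8) = -23*(-163/8) = 3749/8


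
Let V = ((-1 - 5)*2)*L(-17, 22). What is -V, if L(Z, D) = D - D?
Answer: 0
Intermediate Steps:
L(Z, D) = 0
V = 0 (V = ((-1 - 5)*2)*0 = -6*2*0 = -12*0 = 0)
-V = -1*0 = 0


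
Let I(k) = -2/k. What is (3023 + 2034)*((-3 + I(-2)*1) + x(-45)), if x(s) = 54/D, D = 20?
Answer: 35399/10 ≈ 3539.9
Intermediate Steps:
x(s) = 27/10 (x(s) = 54/20 = 54*(1/20) = 27/10)
(3023 + 2034)*((-3 + I(-2)*1) + x(-45)) = (3023 + 2034)*((-3 - 2/(-2)*1) + 27/10) = 5057*((-3 - 2*(-1/2)*1) + 27/10) = 5057*((-3 + 1*1) + 27/10) = 5057*((-3 + 1) + 27/10) = 5057*(-2 + 27/10) = 5057*(7/10) = 35399/10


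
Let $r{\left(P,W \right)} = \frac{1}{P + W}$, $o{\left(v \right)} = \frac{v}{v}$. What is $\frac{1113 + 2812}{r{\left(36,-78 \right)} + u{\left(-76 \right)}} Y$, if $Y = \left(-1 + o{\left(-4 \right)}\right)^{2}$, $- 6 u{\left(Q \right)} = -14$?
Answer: $0$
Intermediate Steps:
$o{\left(v \right)} = 1$
$u{\left(Q \right)} = \frac{7}{3}$ ($u{\left(Q \right)} = \left(- \frac{1}{6}\right) \left(-14\right) = \frac{7}{3}$)
$Y = 0$ ($Y = \left(-1 + 1\right)^{2} = 0^{2} = 0$)
$\frac{1113 + 2812}{r{\left(36,-78 \right)} + u{\left(-76 \right)}} Y = \frac{1113 + 2812}{\frac{1}{36 - 78} + \frac{7}{3}} \cdot 0 = \frac{3925}{\frac{1}{-42} + \frac{7}{3}} \cdot 0 = \frac{3925}{- \frac{1}{42} + \frac{7}{3}} \cdot 0 = \frac{3925}{\frac{97}{42}} \cdot 0 = 3925 \cdot \frac{42}{97} \cdot 0 = \frac{164850}{97} \cdot 0 = 0$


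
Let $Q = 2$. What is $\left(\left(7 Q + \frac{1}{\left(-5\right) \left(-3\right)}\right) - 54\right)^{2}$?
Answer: $\frac{358801}{225} \approx 1594.7$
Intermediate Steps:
$\left(\left(7 Q + \frac{1}{\left(-5\right) \left(-3\right)}\right) - 54\right)^{2} = \left(\left(7 \cdot 2 + \frac{1}{\left(-5\right) \left(-3\right)}\right) - 54\right)^{2} = \left(\left(14 + \frac{1}{15}\right) - 54\right)^{2} = \left(\frac{211}{15} - 54\right)^{2} = \left(- \frac{599}{15}\right)^{2} = \frac{358801}{225}$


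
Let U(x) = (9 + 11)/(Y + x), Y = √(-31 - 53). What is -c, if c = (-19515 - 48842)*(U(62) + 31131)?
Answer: 1044869282932/491 - 341785*I*√21/491 ≈ 2.128e+9 - 3189.9*I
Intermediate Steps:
Y = 2*I*√21 (Y = √(-84) = 2*I*√21 ≈ 9.1651*I)
U(x) = 20/(x + 2*I*√21) (U(x) = (9 + 11)/(2*I*√21 + x) = 20/(x + 2*I*√21))
c = -2128021767 - 1367140/(62 + 2*I*√21) (c = (-19515 - 48842)*(20/(62 + 2*I*√21) + 31131) = -68357*(31131 + 20/(62 + 2*I*√21)) = -2128021767 - 1367140/(62 + 2*I*√21) ≈ -2.128e+9 + 3189.9*I)
-c = -68357*(-31131*√21 + 965071*I)/(√21 - 31*I)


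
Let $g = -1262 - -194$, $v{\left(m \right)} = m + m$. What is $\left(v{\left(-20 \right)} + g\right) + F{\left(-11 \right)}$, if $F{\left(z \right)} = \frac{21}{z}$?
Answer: $- \frac{12209}{11} \approx -1109.9$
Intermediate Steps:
$v{\left(m \right)} = 2 m$
$g = -1068$ ($g = -1262 + 194 = -1068$)
$\left(v{\left(-20 \right)} + g\right) + F{\left(-11 \right)} = \left(2 \left(-20\right) - 1068\right) + \frac{21}{-11} = \left(-40 - 1068\right) + 21 \left(- \frac{1}{11}\right) = -1108 - \frac{21}{11} = - \frac{12209}{11}$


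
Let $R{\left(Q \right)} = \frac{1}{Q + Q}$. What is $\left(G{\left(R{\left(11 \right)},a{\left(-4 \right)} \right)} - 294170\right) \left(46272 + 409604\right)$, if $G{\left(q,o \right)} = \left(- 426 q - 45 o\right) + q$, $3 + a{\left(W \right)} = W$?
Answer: $- \frac{1473672735430}{11} \approx -1.3397 \cdot 10^{11}$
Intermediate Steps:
$R{\left(Q \right)} = \frac{1}{2 Q}$
$a{\left(W \right)} = -3 + W$
$G{\left(q,o \right)} = - 425 q - 45 o$
$\left(G{\left(R{\left(11 \right)},a{\left(-4 \right)} \right)} - 294170\right) \left(46272 + 409604\right) = \left(\left(- 425 \frac{1}{2 \cdot 11} - 45 \left(-3 - 4\right)\right) - 294170\right) \left(46272 + 409604\right) = \left(\left(- 425 \cdot \frac{1}{2} \cdot \frac{1}{11} - -315\right) - 294170\right) 455876 = \left(\left(\left(-425\right) \frac{1}{22} + 315\right) - 294170\right) 455876 = \left(\left(- \frac{425}{22} + 315\right) - 294170\right) 455876 = \left(\frac{6505}{22} - 294170\right) 455876 = \left(- \frac{6465235}{22}\right) 455876 = - \frac{1473672735430}{11}$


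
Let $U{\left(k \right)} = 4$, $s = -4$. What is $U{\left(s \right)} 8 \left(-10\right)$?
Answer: $-320$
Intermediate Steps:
$U{\left(s \right)} 8 \left(-10\right) = 4 \cdot 8 \left(-10\right) = 32 \left(-10\right) = -320$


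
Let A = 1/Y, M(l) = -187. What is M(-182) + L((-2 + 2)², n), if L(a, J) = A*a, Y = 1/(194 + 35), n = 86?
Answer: -187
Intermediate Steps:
Y = 1/229 ≈ 0.0043668
A = 229 (A = 1/(1/229) = 229)
L(a, J) = 229*a
M(-182) + L((-2 + 2)², n) = -187 + 229*(-2 + 2)² = -187 + 229*0² = -187 + 229*0 = -187 + 0 = -187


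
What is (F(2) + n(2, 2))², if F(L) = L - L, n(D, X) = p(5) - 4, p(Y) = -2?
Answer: 36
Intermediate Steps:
n(D, X) = -6 (n(D, X) = -2 - 4 = -6)
F(L) = 0
(F(2) + n(2, 2))² = (0 - 6)² = (-6)² = 36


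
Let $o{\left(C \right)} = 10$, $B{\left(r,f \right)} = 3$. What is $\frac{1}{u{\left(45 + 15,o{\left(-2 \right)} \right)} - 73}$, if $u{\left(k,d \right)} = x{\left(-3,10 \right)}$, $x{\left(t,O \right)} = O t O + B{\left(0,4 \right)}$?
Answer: $- \frac{1}{370} \approx -0.0027027$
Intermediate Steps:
$x{\left(t,O \right)} = 3 + t O^{2}$ ($x{\left(t,O \right)} = O t O + 3 = t O^{2} + 3 = 3 + t O^{2}$)
$u{\left(k,d \right)} = -297$ ($u{\left(k,d \right)} = 3 - 3 \cdot 10^{2} = 3 - 300 = -297$)
$\frac{1}{u{\left(45 + 15,o{\left(-2 \right)} \right)} - 73} = \frac{1}{-297 - 73} = \frac{1}{-370} = - \frac{1}{370}$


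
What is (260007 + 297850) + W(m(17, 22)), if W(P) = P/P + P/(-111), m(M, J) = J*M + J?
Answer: 20640614/37 ≈ 5.5785e+5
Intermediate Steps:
m(M, J) = J + J*M
W(P) = 1 - P/111 (W(P) = 1 + P*(-1/111) = 1 - P/111)
(260007 + 297850) + W(m(17, 22)) = (260007 + 297850) + (1 - 22*(1 + 17)/111) = 557857 + (1 - 22*18/111) = 557857 + (1 - 1/111*396) = 557857 + (1 - 132/37) = 557857 - 95/37 = 20640614/37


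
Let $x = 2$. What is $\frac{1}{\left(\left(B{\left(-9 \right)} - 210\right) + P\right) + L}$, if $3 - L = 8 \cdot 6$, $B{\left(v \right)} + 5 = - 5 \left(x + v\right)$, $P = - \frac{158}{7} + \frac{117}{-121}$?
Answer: $- \frac{847}{210512} \approx -0.0040235$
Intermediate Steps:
$P = - \frac{19937}{847}$ ($P = \left(-158\right) \frac{1}{7} + 117 \left(- \frac{1}{121}\right) = - \frac{158}{7} - \frac{117}{121} = - \frac{19937}{847} \approx -23.538$)
$B{\left(v \right)} = -15 - 5 v$ ($B{\left(v \right)} = -5 - 5 \left(2 + v\right) = -5 - \left(10 + 5 v\right) = -15 - 5 v$)
$L = -45$ ($L = 3 - 8 \cdot 6 = 3 - 48 = -45$)
$\frac{1}{\left(\left(B{\left(-9 \right)} - 210\right) + P\right) + L} = \frac{1}{\left(\left(\left(-15 - -45\right) - 210\right) - \frac{19937}{847}\right) - 45} = \frac{1}{\left(\left(\left(-15 + 45\right) - 210\right) - \frac{19937}{847}\right) - 45} = \frac{1}{\left(\left(30 - 210\right) - \frac{19937}{847}\right) - 45} = \frac{1}{\left(-180 - \frac{19937}{847}\right) - 45} = \frac{1}{- \frac{172397}{847} - 45} = \frac{1}{- \frac{210512}{847}} = - \frac{847}{210512}$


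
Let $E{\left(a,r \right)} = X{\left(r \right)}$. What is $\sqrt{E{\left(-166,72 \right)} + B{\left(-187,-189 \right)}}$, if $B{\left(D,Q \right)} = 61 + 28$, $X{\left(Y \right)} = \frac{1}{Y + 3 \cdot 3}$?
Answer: $\frac{\sqrt{7210}}{9} \approx 9.4346$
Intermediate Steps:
$X{\left(Y \right)} = \frac{1}{9 + Y}$ ($X{\left(Y \right)} = \frac{1}{Y + 9} = \frac{1}{9 + Y}$)
$B{\left(D,Q \right)} = 89$
$E{\left(a,r \right)} = \frac{1}{9 + r}$
$\sqrt{E{\left(-166,72 \right)} + B{\left(-187,-189 \right)}} = \sqrt{\frac{1}{9 + 72} + 89} = \sqrt{\frac{1}{81} + 89} = \sqrt{\frac{7210}{81}} = \frac{\sqrt{7210}}{9}$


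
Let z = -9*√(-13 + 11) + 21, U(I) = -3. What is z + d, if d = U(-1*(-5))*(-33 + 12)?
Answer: 84 - 9*I*√2 ≈ 84.0 - 12.728*I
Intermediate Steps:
z = 21 - 9*I*√2 (z = -9*I*√2 + 21 = 21 - 9*I*√2 ≈ 21.0 - 12.728*I)
d = 63 (d = -3*(-33 + 12) = -3*(-21) = 63)
z + d = (21 - 9*I*√2) + 63 = 84 - 9*I*√2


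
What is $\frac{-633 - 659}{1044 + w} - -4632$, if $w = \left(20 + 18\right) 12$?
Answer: $\frac{1736677}{375} \approx 4631.1$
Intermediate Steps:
$w = 456$ ($w = 38 \cdot 12 = 456$)
$\frac{-633 - 659}{1044 + w} - -4632 = \frac{-633 - 659}{1044 + 456} - -4632 = - \frac{1292}{1500} + 4632 = \left(-1292\right) \frac{1}{1500} + 4632 = - \frac{323}{375} + 4632 = \frac{1736677}{375}$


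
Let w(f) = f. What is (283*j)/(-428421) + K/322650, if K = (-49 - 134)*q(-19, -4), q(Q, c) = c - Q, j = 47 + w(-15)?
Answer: -30355067/1023926190 ≈ -0.029646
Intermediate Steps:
j = 32 (j = 47 - 15 = 32)
K = -2745 (K = (-49 - 134)*(-4 - 1*(-19)) = -183*(-4 + 19) = -183*15 = -2745)
(283*j)/(-428421) + K/322650 = (283*32)/(-428421) - 2745/322650 = 9056*(-1/428421) - 2745*1/322650 = -9056/428421 - 61/7170 = -30355067/1023926190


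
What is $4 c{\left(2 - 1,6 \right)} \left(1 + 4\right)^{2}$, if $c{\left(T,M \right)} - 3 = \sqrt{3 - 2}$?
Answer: $400$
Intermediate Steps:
$c{\left(T,M \right)} = 4$ ($c{\left(T,M \right)} = 3 + \sqrt{3 - 2} = 3 + \sqrt{1} = 3 + 1 = 4$)
$4 c{\left(2 - 1,6 \right)} \left(1 + 4\right)^{2} = 4 \cdot 4 \left(1 + 4\right)^{2} = 16 \cdot 5^{2} = 16 \cdot 25 = 400$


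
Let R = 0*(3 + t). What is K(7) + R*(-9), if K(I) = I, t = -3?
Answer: 7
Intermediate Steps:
R = 0 (R = 0*(3 - 3) = 0*0 = 0)
K(7) + R*(-9) = 7 + 0*(-9) = 7 + 0 = 7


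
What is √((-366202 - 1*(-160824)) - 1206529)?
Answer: I*√1411907 ≈ 1188.2*I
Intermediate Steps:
√((-366202 - 1*(-160824)) - 1206529) = √((-366202 + 160824) - 1206529) = √(-205378 - 1206529) = √(-1411907) = I*√1411907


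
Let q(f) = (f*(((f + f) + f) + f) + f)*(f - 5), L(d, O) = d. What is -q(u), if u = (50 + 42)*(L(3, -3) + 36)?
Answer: -184519354812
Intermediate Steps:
u = 3588 (u = (50 + 42)*(3 + 36) = 92*39 = 3588)
q(f) = (-5 + f)*(f + 4*f²) (q(f) = (f*((2*f + f) + f) + f)*(-5 + f) = (f*(3*f + f) + f)*(-5 + f) = (f*(4*f) + f)*(-5 + f) = (4*f² + f)*(-5 + f) = (f + 4*f²)*(-5 + f) = (-5 + f)*(f + 4*f²))
-q(u) = -3588*(-5 - 19*3588 + 4*3588²) = -3588*(-5 - 68172 + 4*12873744) = -3588*(-5 - 68172 + 51494976) = -3588*51426799 = -1*184519354812 = -184519354812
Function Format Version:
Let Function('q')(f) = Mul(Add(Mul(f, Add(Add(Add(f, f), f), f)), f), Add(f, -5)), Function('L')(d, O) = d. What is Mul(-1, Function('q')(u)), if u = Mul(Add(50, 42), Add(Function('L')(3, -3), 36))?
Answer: -184519354812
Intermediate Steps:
u = 3588 (u = Mul(Add(50, 42), Add(3, 36)) = Mul(92, 39) = 3588)
Function('q')(f) = Mul(Add(-5, f), Add(f, Mul(4, Pow(f, 2)))) (Function('q')(f) = Mul(Add(Mul(f, Add(Add(Mul(2, f), f), f)), f), Add(-5, f)) = Mul(Add(Mul(f, Add(Mul(3, f), f)), f), Add(-5, f)) = Mul(Add(Mul(f, Mul(4, f)), f), Add(-5, f)) = Mul(Add(Mul(4, Pow(f, 2)), f), Add(-5, f)) = Mul(Add(f, Mul(4, Pow(f, 2))), Add(-5, f)) = Mul(Add(-5, f), Add(f, Mul(4, Pow(f, 2)))))
Mul(-1, Function('q')(u)) = Mul(-1, Mul(3588, Add(-5, Mul(-19, 3588), Mul(4, Pow(3588, 2))))) = Mul(-1, Mul(3588, Add(-5, -68172, Mul(4, 12873744)))) = Mul(-1, Mul(3588, Add(-5, -68172, 51494976))) = Mul(-1, Mul(3588, 51426799)) = Mul(-1, 184519354812) = -184519354812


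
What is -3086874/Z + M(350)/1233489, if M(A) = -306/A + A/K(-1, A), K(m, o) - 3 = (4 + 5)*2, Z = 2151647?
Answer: -1998985350472373/1393367275851075 ≈ -1.4346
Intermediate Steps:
K(m, o) = 21 (K(m, o) = 3 + (4 + 5)*2 = 3 + 9*2 = 3 + 18 = 21)
M(A) = -306/A + A/21
-3086874/Z + M(350)/1233489 = -3086874/2151647 + (-306/350 + (1/21)*350)/1233489 = -3086874*1/2151647 + (-306*1/350 + 50/3)*(1/1233489) = -3086874/2151647 + (-153/175 + 50/3)*(1/1233489) = -3086874/2151647 + (8291/525)*(1/1233489) = -3086874/2151647 + 8291/647581725 = -1998985350472373/1393367275851075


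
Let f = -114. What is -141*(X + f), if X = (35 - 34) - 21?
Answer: 18894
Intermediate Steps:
X = -20 (X = 1 - 21 = -20)
-141*(X + f) = -141*(-20 - 114) = -141*(-134) = 18894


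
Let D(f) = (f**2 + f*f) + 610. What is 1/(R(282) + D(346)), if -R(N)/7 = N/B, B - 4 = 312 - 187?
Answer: 43/10321148 ≈ 4.1662e-6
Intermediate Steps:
B = 129 (B = 4 + (312 - 187) = 4 + 125 = 129)
R(N) = -7*N/129
D(f) = 610 + 2*f**2 (D(f) = (f**2 + f**2) + 610 = 2*f**2 + 610 = 610 + 2*f**2)
1/(R(282) + D(346)) = 1/(-7/129*282 + (610 + 2*346**2)) = 1/(-658/43 + (610 + 2*119716)) = 1/(-658/43 + (610 + 239432)) = 1/(-658/43 + 240042) = 1/(10321148/43) = 43/10321148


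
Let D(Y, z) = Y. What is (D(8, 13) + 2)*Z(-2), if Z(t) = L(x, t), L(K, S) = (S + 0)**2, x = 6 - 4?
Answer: 40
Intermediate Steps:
x = 2
L(K, S) = S**2
Z(t) = t**2
(D(8, 13) + 2)*Z(-2) = (8 + 2)*(-2)**2 = 10*4 = 40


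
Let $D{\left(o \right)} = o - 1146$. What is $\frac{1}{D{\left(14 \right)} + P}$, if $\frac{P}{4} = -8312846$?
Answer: $- \frac{1}{33252516} \approx -3.0073 \cdot 10^{-8}$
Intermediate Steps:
$D{\left(o \right)} = -1146 + o$ ($D{\left(o \right)} = o - 1146 = -1146 + o$)
$P = -33251384$ ($P = 4 \left(-8312846\right) = -33251384$)
$\frac{1}{D{\left(14 \right)} + P} = \frac{1}{\left(-1146 + 14\right) - 33251384} = \frac{1}{-1132 - 33251384} = \frac{1}{-33252516} = - \frac{1}{33252516}$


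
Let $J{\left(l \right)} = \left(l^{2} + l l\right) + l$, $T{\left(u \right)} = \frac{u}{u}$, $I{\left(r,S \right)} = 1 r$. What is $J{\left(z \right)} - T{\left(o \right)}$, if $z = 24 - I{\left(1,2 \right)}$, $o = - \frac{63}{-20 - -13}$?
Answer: $1080$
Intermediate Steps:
$o = 9$ ($o = - \frac{63}{-20 + 13} = - \frac{63}{-7} = \left(-63\right) \left(- \frac{1}{7}\right) = 9$)
$I{\left(r,S \right)} = r$
$T{\left(u \right)} = 1$
$z = 23$ ($z = 24 - 1 = 23$)
$J{\left(l \right)} = l + 2 l^{2}$ ($J{\left(l \right)} = \left(l^{2} + l^{2}\right) + l = 2 l^{2} + l = l + 2 l^{2}$)
$J{\left(z \right)} - T{\left(o \right)} = 23 \left(1 + 2 \cdot 23\right) - 1 = 23 \left(1 + 46\right) - 1 = 23 \cdot 47 - 1 = 1081 - 1 = 1080$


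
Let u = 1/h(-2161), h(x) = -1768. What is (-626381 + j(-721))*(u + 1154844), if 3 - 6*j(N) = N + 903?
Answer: -7673899250126815/10608 ≈ -7.2341e+11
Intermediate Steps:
j(N) = -150 - N/6 (j(N) = ½ - (N + 903)/6 = ½ - (903 + N)/6 = ½ + (-301/2 - N/6) = -150 - N/6)
u = -1/1768 (u = 1/(-1768) = -1/1768 ≈ -0.00056561)
(-626381 + j(-721))*(u + 1154844) = (-626381 + (-150 - ⅙*(-721)))*(-1/1768 + 1154844) = (-626381 + (-150 + 721/6))*(2041764191/1768) = (-626381 - 179/6)*(2041764191/1768) = -3758465/6*2041764191/1768 = -7673899250126815/10608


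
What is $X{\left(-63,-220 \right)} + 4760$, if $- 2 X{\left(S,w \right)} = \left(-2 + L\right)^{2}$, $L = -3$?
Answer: $\frac{9495}{2} \approx 4747.5$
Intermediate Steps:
$X{\left(S,w \right)} = - \frac{25}{2}$ ($X{\left(S,w \right)} = - \frac{\left(-2 - 3\right)^{2}}{2} = - \frac{\left(-5\right)^{2}}{2} = \left(- \frac{1}{2}\right) 25 = - \frac{25}{2}$)
$X{\left(-63,-220 \right)} + 4760 = - \frac{25}{2} + 4760 = \frac{9495}{2}$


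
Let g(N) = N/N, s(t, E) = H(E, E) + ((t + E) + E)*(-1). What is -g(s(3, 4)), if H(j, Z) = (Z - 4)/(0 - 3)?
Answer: -1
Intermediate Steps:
H(j, Z) = 4/3 - Z/3 (H(j, Z) = (-4 + Z)/(-3) = (-4 + Z)*(-⅓) = 4/3 - Z/3)
s(t, E) = 4/3 - t - 7*E/3 (s(t, E) = (4/3 - E/3) + ((t + E) + E)*(-1) = (4/3 - E/3) + ((E + t) + E)*(-1) = (4/3 - E/3) + (t + 2*E)*(-1) = (4/3 - E/3) + (-t - 2*E) = 4/3 - t - 7*E/3)
g(N) = 1
-g(s(3, 4)) = -1*1 = -1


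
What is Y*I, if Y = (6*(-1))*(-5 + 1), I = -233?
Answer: -5592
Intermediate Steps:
Y = 24 (Y = -6*(-4) = 24)
Y*I = 24*(-233) = -5592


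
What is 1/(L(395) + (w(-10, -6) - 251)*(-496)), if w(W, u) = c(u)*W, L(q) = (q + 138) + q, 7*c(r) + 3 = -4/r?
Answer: 3/371312 ≈ 8.0795e-6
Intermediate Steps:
c(r) = -3/7 - 4/(7*r) (c(r) = -3/7 + (-4/r)/7 = -3/7 - 4/(7*r))
L(q) = 138 + 2*q (L(q) = (138 + q) + q = 138 + 2*q)
w(W, u) = W*(-4 - 3*u)/(7*u) (w(W, u) = ((-4 - 3*u)/(7*u))*W = W*(-4 - 3*u)/(7*u))
1/(L(395) + (w(-10, -6) - 251)*(-496)) = 1/((138 + 2*395) + (-⅐*(-10)*(4 + 3*(-6))/(-6) - 251)*(-496)) = 1/((138 + 790) + (-⅐*(-10)*(-⅙)*(4 - 18) - 251)*(-496)) = 1/(928 + (-⅐*(-10)*(-⅙)*(-14) - 251)*(-496)) = 1/(928 + (10/3 - 251)*(-496)) = 1/(928 - 743/3*(-496)) = 1/(928 + 368528/3) = 1/(371312/3) = 3/371312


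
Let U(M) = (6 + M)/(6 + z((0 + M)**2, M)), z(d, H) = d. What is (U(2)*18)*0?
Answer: 0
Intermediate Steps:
U(M) = (6 + M)/(6 + M**2) (U(M) = (6 + M)/(6 + (0 + M)**2) = (6 + M)/(6 + M**2))
(U(2)*18)*0 = (((6 + 2)/(6 + 2**2))*18)*0 = ((8/(6 + 4))*18)*0 = ((8/10)*18)*0 = (((1/10)*8)*18)*0 = ((4/5)*18)*0 = (72/5)*0 = 0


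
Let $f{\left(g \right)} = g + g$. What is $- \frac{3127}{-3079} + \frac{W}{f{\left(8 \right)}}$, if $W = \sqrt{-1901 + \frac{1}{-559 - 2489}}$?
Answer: $\frac{3127}{3079} + \frac{i \sqrt{4415217738}}{24384} \approx 1.0156 + 2.725 i$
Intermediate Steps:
$f{\left(g \right)} = 2 g$
$W = \frac{i \sqrt{4415217738}}{1524}$ ($W = \sqrt{-1901 + \frac{1}{-3048}} = \sqrt{-1901 - \frac{1}{3048}} = \sqrt{- \frac{5794249}{3048}} = \frac{i \sqrt{4415217738}}{1524} \approx 43.6 i$)
$- \frac{3127}{-3079} + \frac{W}{f{\left(8 \right)}} = - \frac{3127}{-3079} + \frac{\frac{1}{1524} i \sqrt{4415217738}}{2 \cdot 8} = \left(-3127\right) \left(- \frac{1}{3079}\right) + \frac{\frac{1}{1524} i \sqrt{4415217738}}{16} = \frac{3127}{3079} + \frac{i \sqrt{4415217738}}{1524} \cdot \frac{1}{16} = \frac{3127}{3079} + \frac{i \sqrt{4415217738}}{24384}$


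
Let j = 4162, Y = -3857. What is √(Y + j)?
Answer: √305 ≈ 17.464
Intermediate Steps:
√(Y + j) = √(-3857 + 4162) = √305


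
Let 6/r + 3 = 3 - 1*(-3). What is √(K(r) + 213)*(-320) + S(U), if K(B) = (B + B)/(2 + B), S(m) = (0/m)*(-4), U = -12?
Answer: -320*√214 ≈ -4681.2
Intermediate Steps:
S(m) = 0 (S(m) = 0*(-4) = 0)
r = 2 (r = 6/(-3 + (3 - 1*(-3))) = 6/(-3 + (3 + 3)) = 6/(-3 + 6) = 6/3 = 6*(⅓) = 2)
K(B) = 2*B/(2 + B) (K(B) = (2*B)/(2 + B) = 2*B/(2 + B))
√(K(r) + 213)*(-320) + S(U) = √(2*2/(2 + 2) + 213)*(-320) + 0 = √(2*2/4 + 213)*(-320) + 0 = √(2*2*(¼) + 213)*(-320) + 0 = √(1 + 213)*(-320) + 0 = √214*(-320) + 0 = -320*√214 + 0 = -320*√214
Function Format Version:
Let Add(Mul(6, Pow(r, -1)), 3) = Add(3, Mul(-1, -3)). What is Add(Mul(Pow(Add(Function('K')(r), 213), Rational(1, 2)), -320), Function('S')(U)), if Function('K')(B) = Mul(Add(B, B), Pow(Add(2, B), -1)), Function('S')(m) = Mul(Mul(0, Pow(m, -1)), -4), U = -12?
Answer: Mul(-320, Pow(214, Rational(1, 2))) ≈ -4681.2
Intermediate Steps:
Function('S')(m) = 0 (Function('S')(m) = Mul(0, -4) = 0)
r = 2 (r = Mul(6, Pow(Add(-3, Add(3, Mul(-1, -3))), -1)) = Mul(6, Pow(Add(-3, Add(3, 3)), -1)) = Mul(6, Pow(Add(-3, 6), -1)) = Mul(6, Pow(3, -1)) = Mul(6, Rational(1, 3)) = 2)
Function('K')(B) = Mul(2, B, Pow(Add(2, B), -1)) (Function('K')(B) = Mul(Mul(2, B), Pow(Add(2, B), -1)) = Mul(2, B, Pow(Add(2, B), -1)))
Add(Mul(Pow(Add(Function('K')(r), 213), Rational(1, 2)), -320), Function('S')(U)) = Add(Mul(Pow(Add(Mul(2, 2, Pow(Add(2, 2), -1)), 213), Rational(1, 2)), -320), 0) = Add(Mul(Pow(Add(Mul(2, 2, Pow(4, -1)), 213), Rational(1, 2)), -320), 0) = Add(Mul(Pow(Add(Mul(2, 2, Rational(1, 4)), 213), Rational(1, 2)), -320), 0) = Add(Mul(Pow(Add(1, 213), Rational(1, 2)), -320), 0) = Add(Mul(Pow(214, Rational(1, 2)), -320), 0) = Add(Mul(-320, Pow(214, Rational(1, 2))), 0) = Mul(-320, Pow(214, Rational(1, 2)))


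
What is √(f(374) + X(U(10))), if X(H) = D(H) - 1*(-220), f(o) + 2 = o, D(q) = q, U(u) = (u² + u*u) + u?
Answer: √802 ≈ 28.320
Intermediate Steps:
U(u) = u + 2*u² (U(u) = (u² + u²) + u = 2*u² + u = u + 2*u²)
f(o) = -2 + o
X(H) = 220 + H (X(H) = H - 1*(-220) = H + 220 = 220 + H)
√(f(374) + X(U(10))) = √((-2 + 374) + (220 + 10*(1 + 2*10))) = √(372 + (220 + 10*(1 + 20))) = √(372 + (220 + 10*21)) = √(372 + (220 + 210)) = √(372 + 430) = √802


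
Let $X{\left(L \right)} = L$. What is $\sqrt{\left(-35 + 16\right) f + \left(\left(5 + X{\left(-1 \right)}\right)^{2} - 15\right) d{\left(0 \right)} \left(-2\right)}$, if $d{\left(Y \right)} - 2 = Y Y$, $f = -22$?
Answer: $3 \sqrt{46} \approx 20.347$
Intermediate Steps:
$d{\left(Y \right)} = 2 + Y^{2}$ ($d{\left(Y \right)} = 2 + Y Y = 2 + Y^{2}$)
$\sqrt{\left(-35 + 16\right) f + \left(\left(5 + X{\left(-1 \right)}\right)^{2} - 15\right) d{\left(0 \right)} \left(-2\right)} = \sqrt{\left(-35 + 16\right) \left(-22\right) + \left(\left(5 - 1\right)^{2} - 15\right) \left(2 + 0^{2}\right) \left(-2\right)} = \sqrt{\left(-19\right) \left(-22\right) + \left(4^{2} - 15\right) \left(2 + 0\right) \left(-2\right)} = \sqrt{418 + \left(16 - 15\right) 2 \left(-2\right)} = \sqrt{418 + 1 \left(-4\right)} = \sqrt{418 - 4} = \sqrt{414} = 3 \sqrt{46}$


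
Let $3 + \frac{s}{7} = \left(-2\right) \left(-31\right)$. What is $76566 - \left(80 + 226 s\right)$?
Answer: $-16852$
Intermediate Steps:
$s = 413$ ($s = -21 + 7 \left(\left(-2\right) \left(-31\right)\right) = -21 + 7 \cdot 62 = -21 + 434 = 413$)
$76566 - \left(80 + 226 s\right) = 76566 - 93418 = -16852$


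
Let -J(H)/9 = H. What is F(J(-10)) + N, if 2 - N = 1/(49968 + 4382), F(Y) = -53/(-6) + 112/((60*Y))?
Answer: 7963892/733725 ≈ 10.854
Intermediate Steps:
J(H) = -9*H
F(Y) = 53/6 + 28/(15*Y) (F(Y) = -53*(-⅙) + 112*(1/(60*Y)) = 53/6 + 28/(15*Y))
N = 108699/54350 (N = 2 - 1/(49968 + 4382) = 2 - 1/54350 = 108699/54350 ≈ 2.0000)
F(J(-10)) + N = (56 + 265*(-9*(-10)))/(30*((-9*(-10)))) + 108699/54350 = (1/30)*(56 + 265*90)/90 + 108699/54350 = (1/30)*(1/90)*(56 + 23850) + 108699/54350 = (1/30)*(1/90)*23906 + 108699/54350 = 11953/1350 + 108699/54350 = 7963892/733725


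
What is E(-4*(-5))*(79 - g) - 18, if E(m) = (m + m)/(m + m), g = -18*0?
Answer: 61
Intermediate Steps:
g = 0
E(m) = 1 (E(m) = (2*m)/((2*m)) = (2*m)*(1/(2*m)) = 1)
E(-4*(-5))*(79 - g) - 18 = 1*(79 - 1*0) - 18 = 1*(79 + 0) - 18 = 1*79 - 18 = 79 - 18 = 61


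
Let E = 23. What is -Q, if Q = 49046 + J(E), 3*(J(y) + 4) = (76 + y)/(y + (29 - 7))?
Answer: -735641/15 ≈ -49043.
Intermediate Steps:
J(y) = -4 + (76 + y)/(3*(22 + y)) (J(y) = -4 + ((76 + y)/(y + (29 - 7)))/3 = -4 + ((76 + y)/(y + 22))/3 = -4 + ((76 + y)/(22 + y))/3 = -4 + (76 + y)/(3*(22 + y)))
Q = 735641/15 (Q = 49046 + (-188 - 11*23)/(3*(22 + 23)) = 49046 + (⅓)*(-188 - 253)/45 = 49046 + (⅓)*(1/45)*(-441) = 49046 - 49/15 = 735641/15 ≈ 49043.)
-Q = -1*735641/15 = -735641/15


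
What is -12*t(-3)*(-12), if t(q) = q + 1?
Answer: -288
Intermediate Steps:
t(q) = 1 + q
-12*t(-3)*(-12) = -12*(1 - 3)*(-12) = -12*(-2)*(-12) = 24*(-12) = -288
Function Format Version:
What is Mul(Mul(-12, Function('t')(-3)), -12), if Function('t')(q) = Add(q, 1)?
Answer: -288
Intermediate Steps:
Function('t')(q) = Add(1, q)
Mul(Mul(-12, Function('t')(-3)), -12) = Mul(Mul(-12, Add(1, -3)), -12) = Mul(Mul(-12, -2), -12) = Mul(24, -12) = -288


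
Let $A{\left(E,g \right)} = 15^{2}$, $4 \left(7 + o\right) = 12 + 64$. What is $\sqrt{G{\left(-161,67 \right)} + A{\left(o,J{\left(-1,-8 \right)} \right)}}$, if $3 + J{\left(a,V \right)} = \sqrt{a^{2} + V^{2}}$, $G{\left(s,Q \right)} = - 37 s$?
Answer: $\sqrt{6182} \approx 78.626$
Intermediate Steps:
$J{\left(a,V \right)} = -3 + \sqrt{V^{2} + a^{2}}$ ($J{\left(a,V \right)} = -3 + \sqrt{a^{2} + V^{2}} = -3 + \sqrt{V^{2} + a^{2}}$)
$o = 12$ ($o = -7 + \frac{12 + 64}{4} = -7 + \frac{1}{4} \cdot 76 = -7 + 19 = 12$)
$A{\left(E,g \right)} = 225$
$\sqrt{G{\left(-161,67 \right)} + A{\left(o,J{\left(-1,-8 \right)} \right)}} = \sqrt{\left(-37\right) \left(-161\right) + 225} = \sqrt{5957 + 225} = \sqrt{6182}$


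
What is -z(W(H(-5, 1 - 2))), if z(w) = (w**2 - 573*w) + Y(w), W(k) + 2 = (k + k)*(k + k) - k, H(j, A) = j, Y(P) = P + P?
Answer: 48204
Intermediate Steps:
Y(P) = 2*P
W(k) = -2 - k + 4*k**2 (W(k) = -2 + ((k + k)*(k + k) - k) = -2 + ((2*k)*(2*k) - k) = -2 + (4*k**2 - k) = -2 + (-k + 4*k**2) = -2 - k + 4*k**2)
z(w) = w**2 - 571*w (z(w) = (w**2 - 573*w) + 2*w = w**2 - 571*w)
-z(W(H(-5, 1 - 2))) = -(-2 - 1*(-5) + 4*(-5)**2)*(-571 + (-2 - 1*(-5) + 4*(-5)**2)) = -(-2 + 5 + 4*25)*(-571 + (-2 + 5 + 4*25)) = -(-2 + 5 + 100)*(-571 + (-2 + 5 + 100)) = -103*(-571 + 103) = -103*(-468) = -1*(-48204) = 48204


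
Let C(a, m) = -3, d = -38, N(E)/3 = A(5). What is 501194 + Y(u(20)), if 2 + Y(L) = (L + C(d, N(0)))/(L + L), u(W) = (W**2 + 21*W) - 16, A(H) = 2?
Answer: 268639179/536 ≈ 5.0119e+5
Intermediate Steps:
N(E) = 6 (N(E) = 3*2 = 6)
u(W) = -16 + W**2 + 21*W
Y(L) = -2 + (-3 + L)/(2*L) (Y(L) = -2 + (L - 3)/(L + L) = -2 + (-3 + L)/((2*L)) = -2 + (-3 + L)*(1/(2*L)) = -2 + (-3 + L)/(2*L))
501194 + Y(u(20)) = 501194 + 3*(-1 - (-16 + 20**2 + 21*20))/(2*(-16 + 20**2 + 21*20)) = 501194 + 3*(-1 - (-16 + 400 + 420))/(2*(-16 + 400 + 420)) = 501194 + (3/2)*(-1 - 1*804)/804 = 501194 + (3/2)*(1/804)*(-1 - 804) = 501194 + (3/2)*(1/804)*(-805) = 501194 - 805/536 = 268639179/536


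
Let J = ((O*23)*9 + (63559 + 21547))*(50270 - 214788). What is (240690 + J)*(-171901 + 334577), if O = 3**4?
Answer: -2726401205118224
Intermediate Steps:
O = 81
J = -16759942214 (J = ((81*23)*9 + (63559 + 21547))*(50270 - 214788) = (1863*9 + 85106)*(-164518) = (16767 + 85106)*(-164518) = 101873*(-164518) = -16759942214)
(240690 + J)*(-171901 + 334577) = (240690 - 16759942214)*(-171901 + 334577) = -16759701524*162676 = -2726401205118224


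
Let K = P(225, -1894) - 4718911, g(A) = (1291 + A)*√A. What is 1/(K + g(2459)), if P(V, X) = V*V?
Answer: -2334143/10879157245148 - 1875*√2459/10879157245148 ≈ -2.2310e-7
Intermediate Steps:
P(V, X) = V²
g(A) = √A*(1291 + A)
K = -4668286 (K = 225² - 4718911 = 50625 - 4718911 = -4668286)
1/(K + g(2459)) = 1/(-4668286 + √2459*(1291 + 2459)) = 1/(-4668286 + √2459*3750) = 1/(-4668286 + 3750*√2459)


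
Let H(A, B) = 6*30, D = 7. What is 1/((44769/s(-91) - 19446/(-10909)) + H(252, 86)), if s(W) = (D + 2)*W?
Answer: 2978157/378582011 ≈ 0.0078666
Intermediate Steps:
s(W) = 9*W (s(W) = (7 + 2)*W = 9*W)
H(A, B) = 180
1/((44769/s(-91) - 19446/(-10909)) + H(252, 86)) = 1/((44769/((9*(-91))) - 19446/(-10909)) + 180) = 1/((44769/(-819) - 19446*(-1/10909)) + 180) = 1/((44769*(-1/819) + 19446/10909) + 180) = 1/((-14923/273 + 19446/10909) + 180) = 1/(-157486249/2978157 + 180) = 1/(378582011/2978157) = 2978157/378582011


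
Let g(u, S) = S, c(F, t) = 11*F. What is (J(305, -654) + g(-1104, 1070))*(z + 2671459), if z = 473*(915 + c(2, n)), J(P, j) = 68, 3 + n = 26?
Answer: 3544483080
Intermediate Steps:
n = 23 (n = -3 + 26 = 23)
z = 443201 (z = 473*(915 + 11*2) = 473*(915 + 22) = 473*937 = 443201)
(J(305, -654) + g(-1104, 1070))*(z + 2671459) = (68 + 1070)*(443201 + 2671459) = 1138*3114660 = 3544483080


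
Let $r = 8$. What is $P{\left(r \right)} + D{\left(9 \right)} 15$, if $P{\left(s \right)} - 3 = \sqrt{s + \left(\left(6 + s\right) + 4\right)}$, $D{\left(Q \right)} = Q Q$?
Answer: $1218 + \sqrt{26} \approx 1223.1$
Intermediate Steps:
$D{\left(Q \right)} = Q^{2}$
$P{\left(s \right)} = 3 + \sqrt{10 + 2 s}$ ($P{\left(s \right)} = 3 + \sqrt{s + \left(\left(6 + s\right) + 4\right)} = 3 + \sqrt{s + \left(10 + s\right)} = 3 + \sqrt{10 + 2 s}$)
$P{\left(r \right)} + D{\left(9 \right)} 15 = \left(3 + \sqrt{10 + 2 \cdot 8}\right) + 9^{2} \cdot 15 = \left(3 + \sqrt{10 + 16}\right) + 81 \cdot 15 = \left(3 + \sqrt{26}\right) + 1215 = 1218 + \sqrt{26}$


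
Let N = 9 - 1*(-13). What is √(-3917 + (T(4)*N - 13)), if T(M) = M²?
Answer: I*√3578 ≈ 59.816*I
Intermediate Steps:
N = 22 (N = 9 + 13 = 22)
√(-3917 + (T(4)*N - 13)) = √(-3917 + (4²*22 - 13)) = √(-3917 + (16*22 - 13)) = √(-3917 + (352 - 13)) = √(-3917 + 339) = √(-3578) = I*√3578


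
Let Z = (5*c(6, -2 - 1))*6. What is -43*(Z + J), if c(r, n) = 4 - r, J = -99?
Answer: 6837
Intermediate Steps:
Z = -60 (Z = (5*(4 - 1*6))*6 = (5*(4 - 6))*6 = (5*(-2))*6 = -10*6 = -60)
-43*(Z + J) = -43*(-60 - 99) = -43*(-159) = 6837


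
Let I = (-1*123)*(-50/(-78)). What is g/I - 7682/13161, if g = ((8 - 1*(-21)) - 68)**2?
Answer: -6539183/329025 ≈ -19.874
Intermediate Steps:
I = -1025/13 (I = -(-6150)*(-1)/78 = -123*25/39 = -1025/13 ≈ -78.846)
g = 1521 (g = ((8 + 21) - 68)**2 = (29 - 68)**2 = (-39)**2 = 1521)
g/I - 7682/13161 = 1521/(-1025/13) - 7682/13161 = 1521*(-13/1025) - 7682*1/13161 = -19773/1025 - 7682/13161 = -6539183/329025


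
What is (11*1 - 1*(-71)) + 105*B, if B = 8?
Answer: 922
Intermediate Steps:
(11*1 - 1*(-71)) + 105*B = (11*1 - 1*(-71)) + 105*8 = (11 + 71) + 840 = 82 + 840 = 922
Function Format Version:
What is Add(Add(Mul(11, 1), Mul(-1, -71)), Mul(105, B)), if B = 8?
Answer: 922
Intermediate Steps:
Add(Add(Mul(11, 1), Mul(-1, -71)), Mul(105, B)) = Add(Add(Mul(11, 1), Mul(-1, -71)), Mul(105, 8)) = Add(Add(11, 71), 840) = Add(82, 840) = 922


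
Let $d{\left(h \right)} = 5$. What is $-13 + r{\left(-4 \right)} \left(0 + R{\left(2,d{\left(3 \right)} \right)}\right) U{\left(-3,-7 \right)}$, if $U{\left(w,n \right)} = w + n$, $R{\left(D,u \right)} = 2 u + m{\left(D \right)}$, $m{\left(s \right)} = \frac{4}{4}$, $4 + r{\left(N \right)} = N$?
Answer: $867$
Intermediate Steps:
$r{\left(N \right)} = -4 + N$
$m{\left(s \right)} = 1$ ($m{\left(s \right)} = 4 \cdot \frac{1}{4} = 1$)
$R{\left(D,u \right)} = 1 + 2 u$ ($R{\left(D,u \right)} = 2 u + 1 = 1 + 2 u$)
$U{\left(w,n \right)} = n + w$
$-13 + r{\left(-4 \right)} \left(0 + R{\left(2,d{\left(3 \right)} \right)}\right) U{\left(-3,-7 \right)} = -13 + \left(-4 - 4\right) \left(0 + \left(1 + 2 \cdot 5\right)\right) \left(-7 - 3\right) = -13 + - 8 \left(0 + \left(1 + 10\right)\right) \left(-10\right) = -13 + - 8 \left(0 + 11\right) \left(-10\right) = -13 + \left(-8\right) 11 \left(-10\right) = -13 - -880 = -13 + 880 = 867$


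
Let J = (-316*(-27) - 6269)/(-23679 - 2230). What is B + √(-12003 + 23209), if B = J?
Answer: -2263/25909 + √11206 ≈ 105.77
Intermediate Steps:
J = -2263/25909 (J = (8532 - 6269)/(-25909) = 2263*(-1/25909) = -2263/25909 ≈ -0.087344)
B = -2263/25909 ≈ -0.087344
B + √(-12003 + 23209) = -2263/25909 + √(-12003 + 23209) = -2263/25909 + √11206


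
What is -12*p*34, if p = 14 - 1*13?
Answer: -408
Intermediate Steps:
p = 1 (p = 14 - 13 = 1)
-12*p*34 = -12*1*34 = -12*34 = -408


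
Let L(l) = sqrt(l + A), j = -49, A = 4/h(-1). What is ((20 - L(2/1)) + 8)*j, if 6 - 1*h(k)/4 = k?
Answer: -1372 + 7*sqrt(105) ≈ -1300.3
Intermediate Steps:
h(k) = 24 - 4*k
A = 1/7 (A = 4/(24 - 4*(-1)) = 4/(24 + 4) = 4/28 = 4*(1/28) = 1/7 ≈ 0.14286)
L(l) = sqrt(1/7 + l) (L(l) = sqrt(l + 1/7) = sqrt(1/7 + l))
((20 - L(2/1)) + 8)*j = ((20 - sqrt(7 + 49*(2/1))/7) + 8)*(-49) = ((20 - sqrt(7 + 49*(2*1))/7) + 8)*(-49) = ((20 - sqrt(7 + 49*2)/7) + 8)*(-49) = ((20 - sqrt(7 + 98)/7) + 8)*(-49) = ((20 - sqrt(105)/7) + 8)*(-49) = (28 - sqrt(105)/7)*(-49) = -1372 + 7*sqrt(105)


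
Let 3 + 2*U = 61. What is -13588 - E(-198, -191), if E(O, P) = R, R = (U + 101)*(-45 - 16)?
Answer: -5658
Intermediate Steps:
U = 29 (U = -3/2 + (1/2)*61 = -3/2 + 61/2 = 29)
R = -7930 (R = (29 + 101)*(-45 - 16) = 130*(-61) = -7930)
E(O, P) = -7930
-13588 - E(-198, -191) = -13588 - 1*(-7930) = -13588 + 7930 = -5658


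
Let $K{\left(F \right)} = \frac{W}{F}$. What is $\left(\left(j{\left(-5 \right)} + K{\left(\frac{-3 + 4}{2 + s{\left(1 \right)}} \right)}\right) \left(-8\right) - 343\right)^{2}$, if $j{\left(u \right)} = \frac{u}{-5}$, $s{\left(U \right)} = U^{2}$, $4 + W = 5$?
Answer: $140625$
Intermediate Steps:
$W = 1$ ($W = -4 + 5 = 1$)
$j{\left(u \right)} = - \frac{u}{5}$ ($j{\left(u \right)} = u \left(- \frac{1}{5}\right) = - \frac{u}{5}$)
$K{\left(F \right)} = \frac{1}{F}$ ($K{\left(F \right)} = 1 \frac{1}{F} = \frac{1}{F}$)
$\left(\left(j{\left(-5 \right)} + K{\left(\frac{-3 + 4}{2 + s{\left(1 \right)}} \right)}\right) \left(-8\right) - 343\right)^{2} = \left(\left(\left(- \frac{1}{5}\right) \left(-5\right) + \frac{1}{\left(-3 + 4\right) \frac{1}{2 + 1^{2}}}\right) \left(-8\right) - 343\right)^{2} = \left(\left(1 + \frac{1}{1 \frac{1}{2 + 1}}\right) \left(-8\right) - 343\right)^{2} = \left(\left(1 + \frac{1}{1 \cdot \frac{1}{3}}\right) \left(-8\right) - 343\right)^{2} = \left(\left(1 + \frac{1}{\frac{1}{3}}\right) \left(-8\right) - 343\right)^{2} = \left(\left(1 + 3\right) \left(-8\right) - 343\right)^{2} = \left(4 \left(-8\right) - 343\right)^{2} = \left(-32 - 343\right)^{2} = \left(-375\right)^{2} = 140625$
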